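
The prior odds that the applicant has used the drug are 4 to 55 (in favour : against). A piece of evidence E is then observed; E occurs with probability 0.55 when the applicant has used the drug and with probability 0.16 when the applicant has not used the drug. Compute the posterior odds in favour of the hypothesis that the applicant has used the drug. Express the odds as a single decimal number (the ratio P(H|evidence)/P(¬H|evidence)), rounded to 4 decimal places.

Posterior odds ≈ 0.2500

Prior odds = 4/55 = 0.072727.
Likelihood ratio for E = 0.55/0.16 = 3.4375.
Posterior odds = prior odds × LR = 0.25000.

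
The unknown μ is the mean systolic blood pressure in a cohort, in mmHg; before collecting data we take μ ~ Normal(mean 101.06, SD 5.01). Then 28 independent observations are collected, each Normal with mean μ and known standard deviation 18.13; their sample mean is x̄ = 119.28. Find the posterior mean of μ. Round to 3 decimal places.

With known σ, the Normal prior is conjugate. Weight on the data is w = (n/σ²)/(n/σ² + 1/τ₀²) = 0.0851849/(0.0851849+0.0398405) = 0.68134.
Posterior mean = w·x̄ + (1−w)·μ₀ = 0.68134·119.28 + 0.31866·101.06 = 113.474.

Posterior mean ≈ 113.474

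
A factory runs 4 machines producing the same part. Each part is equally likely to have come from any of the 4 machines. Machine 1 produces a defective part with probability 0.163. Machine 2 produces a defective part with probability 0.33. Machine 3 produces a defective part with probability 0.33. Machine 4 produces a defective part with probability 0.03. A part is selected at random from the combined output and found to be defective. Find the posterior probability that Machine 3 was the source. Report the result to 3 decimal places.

Posterior probability ≈ 0.387

P(defective|M1) = 0.163; P(defective|M2) = 0.33; P(defective|M3) = 0.33; P(defective|M4) = 0.03.
Prior × likelihood for each source: 0.25·0.163=0.04075, 0.25·0.33=0.08250, 0.25·0.33=0.08250, 0.25·0.03=0.007500. Summing gives P(defective) = 0.21325.
P(Machine 3 | defective) = 0.08250 / 0.21325 = 0.387.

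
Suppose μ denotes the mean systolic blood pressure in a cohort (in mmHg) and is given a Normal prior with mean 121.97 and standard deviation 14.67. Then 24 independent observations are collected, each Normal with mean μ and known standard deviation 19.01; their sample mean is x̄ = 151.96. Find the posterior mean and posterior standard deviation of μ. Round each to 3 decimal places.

Posterior mean ≈ 149.999; posterior SD ≈ 3.751

Prior precision 1/τ₀² = 1/14.67² = 0.00464665; data precision n/σ² = 24/19.01² = 0.0664121.
Posterior precision = 0.00464665 + 0.0664121 = 0.0710587, giving posterior SD = 1/√0.0710587 = 3.751.
Posterior mean = (0.00464665·121.97 + 0.0664121·151.96) / 0.0710587 = 149.999.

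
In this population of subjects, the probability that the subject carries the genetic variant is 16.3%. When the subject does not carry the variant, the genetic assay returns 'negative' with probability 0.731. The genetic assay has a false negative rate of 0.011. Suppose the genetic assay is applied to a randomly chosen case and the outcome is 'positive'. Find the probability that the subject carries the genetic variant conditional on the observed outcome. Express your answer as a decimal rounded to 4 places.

P(H | E) ≈ 0.4172

Write H for 'the subject carries the genetic variant'. Prior odds H:¬H = 0.163/0.837 = 0.19474. For the 'positive' outcome, the likelihood ratio is 0.989/0.269 = 3.6766.
Posterior odds = 0.19474 × 3.6766 = 0.71599, so P(H|E) = 0.71599/(1+0.71599) = 0.4172.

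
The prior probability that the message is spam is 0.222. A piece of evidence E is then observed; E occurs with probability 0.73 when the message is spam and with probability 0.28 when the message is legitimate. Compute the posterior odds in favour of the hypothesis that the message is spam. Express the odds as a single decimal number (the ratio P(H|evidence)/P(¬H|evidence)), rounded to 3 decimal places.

Posterior odds ≈ 0.744

Prior odds = 0.222/(1−0.222) = 0.28535. In log-odds, ln(0.28535) = -1.2540.
Add log likelihood ratio: ln(2.6071) = 0.95825.
Posterior log-odds = -0.29579, so posterior odds = exp(-0.29579) = 0.74394.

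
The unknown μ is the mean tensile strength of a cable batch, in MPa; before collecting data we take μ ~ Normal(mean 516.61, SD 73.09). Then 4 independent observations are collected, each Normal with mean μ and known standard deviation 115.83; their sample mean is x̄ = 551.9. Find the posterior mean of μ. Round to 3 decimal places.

Posterior mean ≈ 538.289

Prior precision 1/τ₀² = 1/73.09² = 0.00018719; data precision n/σ² = 4/115.83² = 0.00029814.
Posterior precision = 0.00018719 + 0.00029814 = 0.00048533.
Posterior mean = (0.00018719·516.61 + 0.00029814·551.9) / 0.00048533 = 538.289.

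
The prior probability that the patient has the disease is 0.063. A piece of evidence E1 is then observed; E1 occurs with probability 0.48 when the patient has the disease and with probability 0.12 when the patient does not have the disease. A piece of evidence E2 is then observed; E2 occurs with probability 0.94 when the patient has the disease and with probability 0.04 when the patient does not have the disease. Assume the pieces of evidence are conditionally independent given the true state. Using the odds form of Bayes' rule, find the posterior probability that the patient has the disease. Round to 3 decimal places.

Prior odds = 0.063/(1−0.063) = 0.067236.
Likelihood ratio for E1 = 0.48/0.12 = 4.0000.
Likelihood ratio for E2 = 0.94/0.04 = 23.500.
Posterior odds = prior odds × LR₁ × LR₂ = 6.3202.
Posterior probability = odds/(1+odds) = 6.3202/7.3202 = 0.863.

Posterior probability ≈ 0.863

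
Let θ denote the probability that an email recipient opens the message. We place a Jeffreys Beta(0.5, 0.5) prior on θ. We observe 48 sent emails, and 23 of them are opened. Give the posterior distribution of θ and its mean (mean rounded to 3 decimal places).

The binomial likelihood is conjugate to the Beta prior: with 23 successes and 25 failures, the posterior is Beta(0.5+23, 0.5+25) = Beta(23.5, 25.5).
Posterior mean = α/(α+β) = 23.5/49 = 0.480.

Posterior: Beta(23.5, 25.5); mean ≈ 0.480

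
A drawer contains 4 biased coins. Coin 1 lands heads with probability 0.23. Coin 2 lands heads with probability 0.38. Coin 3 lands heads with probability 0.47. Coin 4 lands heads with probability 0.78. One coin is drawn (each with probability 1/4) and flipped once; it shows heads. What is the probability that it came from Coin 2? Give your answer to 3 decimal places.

Tabulate prior·likelihood by source: [1] prior 0.25, lik 0.23, product 0.05750; [2] prior 0.25, lik 0.38, product 0.09500; [3] prior 0.25, lik 0.47, product 0.1175; [4] prior 0.25, lik 0.78, product 0.1950.
Normalizing constant = 0.46500; the posterior for Coin 2 is its product over the sum, 0.09500/0.46500 = 0.204.

Posterior probability ≈ 0.204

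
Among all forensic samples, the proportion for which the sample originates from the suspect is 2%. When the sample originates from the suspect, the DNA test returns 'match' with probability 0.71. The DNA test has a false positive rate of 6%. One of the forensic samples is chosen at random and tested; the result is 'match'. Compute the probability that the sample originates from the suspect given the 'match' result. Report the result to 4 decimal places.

P(H | E) ≈ 0.1945

Let H be the event that the sample originates from the suspect. P(H) = 0.02, so P(¬H) = 0.98. With E the 'match' result, P(E|H) = 0.71 and P(E|¬H) = 0.06.
P(E) = 0.71·0.02 + 0.06·0.98 = 0.014200 + 0.058800 = 0.073000.
By Bayes' theorem, P(H|E) = 0.014200 / 0.073000 = 0.1945.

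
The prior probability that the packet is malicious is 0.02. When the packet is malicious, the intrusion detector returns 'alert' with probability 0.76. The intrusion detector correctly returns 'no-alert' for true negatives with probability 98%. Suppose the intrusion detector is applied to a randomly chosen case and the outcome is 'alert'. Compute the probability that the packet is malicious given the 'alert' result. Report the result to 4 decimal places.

P(H | E) ≈ 0.4368

Write H for 'the packet is malicious'. Prior odds H:¬H = 0.02/0.98 = 0.020408. For the 'alert' outcome, the likelihood ratio is 0.76/0.02 = 38.000.
Posterior odds = 0.020408 × 38.000 = 0.77551, so P(H|E) = 0.77551/(1+0.77551) = 0.4368.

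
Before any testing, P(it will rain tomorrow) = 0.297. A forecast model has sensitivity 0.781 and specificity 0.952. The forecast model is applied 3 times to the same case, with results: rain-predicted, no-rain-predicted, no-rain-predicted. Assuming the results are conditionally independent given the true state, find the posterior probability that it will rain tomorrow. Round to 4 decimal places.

Let H be the event that it will rain tomorrow; start with P(H) = 0.297. P('rain-predicted'|H) = 0.781, P('rain-predicted'|¬H) = 0.048.
Update on result 1 ('rain-predicted'): P(H) ← 0.781·0.2970 / (0.781·0.2970 + 0.048·0.7030) = 0.23196/0.26570 = 0.8730.
Update on result 2 ('no-rain-predicted'): P(H) ← 0.219·0.8730 / (0.219·0.8730 + 0.952·0.1270) = 0.19119/0.31209 = 0.6126.
Update on result 3 ('no-rain-predicted'): P(H) ← 0.219·0.6126 / (0.219·0.6126 + 0.952·0.3874) = 0.13416/0.50296 = 0.2667.

Posterior P(H) ≈ 0.2667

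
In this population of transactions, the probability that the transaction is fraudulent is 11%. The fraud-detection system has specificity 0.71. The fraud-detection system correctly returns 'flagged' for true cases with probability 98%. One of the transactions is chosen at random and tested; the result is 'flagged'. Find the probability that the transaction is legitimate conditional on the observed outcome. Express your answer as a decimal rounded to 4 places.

P(¬H | E) ≈ 0.7054

Write H for 'the transaction is fraudulent'. Prior odds H:¬H = 0.11/0.89 = 0.12360. For the 'flagged' outcome, the likelihood ratio is 0.98/0.29 = 3.3793.
Posterior odds = 0.12360 × 3.3793 = 0.41767, so P(H|E) = 0.41767/(1+0.41767) = 0.2946. Then P(¬H|E) = 1 − 0.2946 = 0.7054.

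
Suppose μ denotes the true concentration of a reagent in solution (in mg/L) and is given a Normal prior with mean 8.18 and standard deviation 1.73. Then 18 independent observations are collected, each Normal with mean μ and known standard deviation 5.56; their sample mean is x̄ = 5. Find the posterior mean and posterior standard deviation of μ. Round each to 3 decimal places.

Prior precision 1/τ₀² = 1/1.73² = 0.334124; data precision n/σ² = 18/5.56² = 0.582268.
Posterior precision = 0.334124 + 0.582268 = 0.916392, giving posterior SD = 1/√0.916392 = 1.045.
Posterior mean = (0.334124·8.18 + 0.582268·5) / 0.916392 = 6.159.

Posterior mean ≈ 6.159; posterior SD ≈ 1.045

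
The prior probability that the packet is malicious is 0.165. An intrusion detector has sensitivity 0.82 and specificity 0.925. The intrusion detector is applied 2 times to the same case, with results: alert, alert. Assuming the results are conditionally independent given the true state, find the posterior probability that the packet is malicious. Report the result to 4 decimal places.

Let H be the event that the packet is malicious; start with P(H) = 0.165. P('alert'|H) = 0.82, P('alert'|¬H) = 0.075.
Update on result 1 ('alert'): P(H) ← 0.82·0.1650 / (0.82·0.1650 + 0.075·0.8350) = 0.13530/0.19793 = 0.6836.
Update on result 2 ('alert'): P(H) ← 0.82·0.6836 / (0.82·0.6836 + 0.075·0.3164) = 0.56055/0.58428 = 0.9594.

Posterior P(H) ≈ 0.9594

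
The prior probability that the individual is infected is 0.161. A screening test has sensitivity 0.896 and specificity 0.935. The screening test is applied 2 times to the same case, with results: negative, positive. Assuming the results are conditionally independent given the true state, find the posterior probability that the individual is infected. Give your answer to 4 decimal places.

Let H be the event that the individual is infected; start with P(H) = 0.161. P('positive'|H) = 0.896, P('positive'|¬H) = 0.065.
Update on result 1 ('negative'): P(H) ← 0.104·0.1610 / (0.104·0.1610 + 0.935·0.8390) = 0.016744/0.80121 = 0.0209.
Update on result 2 ('positive'): P(H) ← 0.896·0.0209 / (0.896·0.0209 + 0.065·0.9791) = 0.018725/0.082367 = 0.2273.

Posterior P(H) ≈ 0.2273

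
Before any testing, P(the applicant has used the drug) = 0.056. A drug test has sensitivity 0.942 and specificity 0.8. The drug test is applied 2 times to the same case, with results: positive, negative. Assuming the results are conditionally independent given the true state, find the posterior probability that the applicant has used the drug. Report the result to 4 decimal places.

With H the event that the applicant has used the drug, the joint likelihood of the observed sequence is P(data|H) = 0.942·0.058 = 0.054636 and P(data|¬H) = 0.2·0.8 = 0.16000.
Bayes: P(H|data) = 0.056·0.054636 / (0.056·0.054636 + 0.944·0.16000) = 0.0030596/0.15410 = 0.0199.

Posterior P(H) ≈ 0.0199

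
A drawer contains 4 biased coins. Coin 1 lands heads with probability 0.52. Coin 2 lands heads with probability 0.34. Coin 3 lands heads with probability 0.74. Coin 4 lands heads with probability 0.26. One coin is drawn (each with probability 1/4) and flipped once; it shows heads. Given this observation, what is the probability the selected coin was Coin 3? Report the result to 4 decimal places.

Tabulate prior·likelihood by source: [1] prior 0.25, lik 0.52, product 0.1300; [2] prior 0.25, lik 0.34, product 0.08500; [3] prior 0.25, lik 0.74, product 0.1850; [4] prior 0.25, lik 0.26, product 0.06500.
Normalizing constant = 0.46500; the posterior for Coin 3 is its product over the sum, 0.1850/0.46500 = 0.3978.

Posterior probability ≈ 0.3978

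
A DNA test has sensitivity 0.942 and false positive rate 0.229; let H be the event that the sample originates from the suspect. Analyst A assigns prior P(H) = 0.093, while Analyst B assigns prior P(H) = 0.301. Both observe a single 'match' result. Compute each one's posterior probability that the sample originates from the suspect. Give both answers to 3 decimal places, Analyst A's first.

Analyst A: 0.297; Analyst B: 0.639

P('+'|H) = 0.942, P('+'|¬H) = 0.229.
Analyst A: numerator 0.942·0.093 = 0.087606; evidence = 0.087606+0.229·0.907 = 0.29531; posterior = 0.297.
Analyst B: numerator 0.942·0.301 = 0.28354; evidence = 0.28354+0.229·0.699 = 0.44361; posterior = 0.639.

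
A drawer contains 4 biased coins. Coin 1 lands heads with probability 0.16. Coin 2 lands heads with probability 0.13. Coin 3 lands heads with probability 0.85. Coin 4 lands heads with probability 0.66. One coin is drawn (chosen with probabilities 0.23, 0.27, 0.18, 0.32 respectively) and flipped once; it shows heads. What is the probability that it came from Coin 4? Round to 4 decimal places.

Tabulate prior·likelihood by source: [1] prior 0.23, lik 0.16, product 0.03680; [2] prior 0.27, lik 0.13, product 0.03510; [3] prior 0.18, lik 0.85, product 0.1530; [4] prior 0.32, lik 0.66, product 0.2112.
Normalizing constant = 0.43610; the posterior for Coin 4 is its product over the sum, 0.2112/0.43610 = 0.4843.

Posterior probability ≈ 0.4843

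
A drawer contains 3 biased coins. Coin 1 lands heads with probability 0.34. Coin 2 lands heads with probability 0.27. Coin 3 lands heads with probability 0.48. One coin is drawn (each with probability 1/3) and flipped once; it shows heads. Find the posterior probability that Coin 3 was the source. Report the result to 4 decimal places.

Posterior probability ≈ 0.4404

Tabulate prior·likelihood by source: [1] prior 0.333333, lik 0.34, product 0.1133; [2] prior 0.333333, lik 0.27, product 0.09000; [3] prior 0.333333, lik 0.48, product 0.1600.
Normalizing constant = 0.36333; the posterior for Coin 3 is its product over the sum, 0.1600/0.36333 = 0.4404.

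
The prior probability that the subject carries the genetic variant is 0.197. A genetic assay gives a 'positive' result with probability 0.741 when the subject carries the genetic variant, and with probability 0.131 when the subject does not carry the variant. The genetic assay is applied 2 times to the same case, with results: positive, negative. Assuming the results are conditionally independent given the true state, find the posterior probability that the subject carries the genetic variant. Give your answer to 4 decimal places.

With H the event that the subject carries the genetic variant, the joint likelihood of the observed sequence is P(data|H) = 0.741·0.259 = 0.19192 and P(data|¬H) = 0.131·0.869 = 0.11384.
Bayes: P(H|data) = 0.197·0.19192 / (0.197·0.19192 + 0.803·0.11384) = 0.037808/0.12922 = 0.2926.

Posterior P(H) ≈ 0.2926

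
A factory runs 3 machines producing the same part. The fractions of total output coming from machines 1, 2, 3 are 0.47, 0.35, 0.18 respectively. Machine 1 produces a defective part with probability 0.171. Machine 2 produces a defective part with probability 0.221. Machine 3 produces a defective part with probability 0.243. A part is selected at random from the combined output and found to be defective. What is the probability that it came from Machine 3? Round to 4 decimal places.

P(defective|M1) = 0.171; P(defective|M2) = 0.221; P(defective|M3) = 0.243.
Prior × likelihood for each source: 0.47·0.171=0.08037, 0.35·0.221=0.07735, 0.18·0.243=0.04374. Summing gives P(defective) = 0.20146.
P(Machine 3 | defective) = 0.04374 / 0.20146 = 0.2171.

Posterior probability ≈ 0.2171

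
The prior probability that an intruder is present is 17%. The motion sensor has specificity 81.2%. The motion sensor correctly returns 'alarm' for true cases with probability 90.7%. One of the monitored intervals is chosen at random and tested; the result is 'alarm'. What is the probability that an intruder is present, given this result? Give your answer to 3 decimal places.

P(H | E) ≈ 0.497

Write H for 'an intruder is present'. Prior odds H:¬H = 0.17/0.83 = 0.20482. For the 'alarm' outcome, the likelihood ratio is 0.907/0.188 = 4.8245.
Posterior odds = 0.20482 × 4.8245 = 0.98814, so P(H|E) = 0.98814/(1+0.98814) = 0.497.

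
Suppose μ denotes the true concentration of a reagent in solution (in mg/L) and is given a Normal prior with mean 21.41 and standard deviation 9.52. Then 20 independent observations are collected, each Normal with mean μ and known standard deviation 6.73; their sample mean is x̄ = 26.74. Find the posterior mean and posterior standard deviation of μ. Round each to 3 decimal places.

Posterior mean ≈ 26.610; posterior SD ≈ 1.486

Prior precision 1/τ₀² = 1/9.52² = 0.0110338; data precision n/σ² = 20/6.73² = 0.441570.
Posterior precision = 0.0110338 + 0.441570 = 0.452604, giving posterior SD = 1/√0.452604 = 1.486.
Posterior mean = (0.0110338·21.41 + 0.441570·26.74) / 0.452604 = 26.610.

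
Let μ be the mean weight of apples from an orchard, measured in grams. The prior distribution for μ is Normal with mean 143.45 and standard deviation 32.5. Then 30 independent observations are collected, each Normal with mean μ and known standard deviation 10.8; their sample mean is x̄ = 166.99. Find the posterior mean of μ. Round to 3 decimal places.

Posterior mean ≈ 166.904

Prior precision 1/τ₀² = 1/32.5² = 0.00094675; data precision n/σ² = 30/10.8² = 0.257202.
Posterior precision = 0.00094675 + 0.257202 = 0.258148.
Posterior mean = (0.00094675·143.45 + 0.257202·166.99) / 0.258148 = 166.904.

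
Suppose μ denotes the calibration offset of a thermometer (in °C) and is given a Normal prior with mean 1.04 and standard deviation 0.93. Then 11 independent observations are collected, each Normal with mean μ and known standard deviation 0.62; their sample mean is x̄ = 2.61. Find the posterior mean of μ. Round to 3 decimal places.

Posterior mean ≈ 2.549

With known σ, the Normal prior is conjugate. Weight on the data is w = (n/σ²)/(n/σ² + 1/τ₀²) = 28.6160/(28.6160+1.15620) = 0.96117.
Posterior mean = w·x̄ + (1−w)·μ₀ = 0.96117·2.61 + 0.038835·1.04 = 2.549.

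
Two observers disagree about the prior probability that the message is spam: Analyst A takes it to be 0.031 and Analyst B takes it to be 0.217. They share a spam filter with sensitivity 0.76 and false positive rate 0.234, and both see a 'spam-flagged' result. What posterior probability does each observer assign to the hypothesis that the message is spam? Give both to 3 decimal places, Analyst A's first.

Analyst A: 0.094; Analyst B: 0.474

P('+'|H) = 0.76, P('+'|¬H) = 0.234.
Analyst A: numerator 0.76·0.031 = 0.023560; evidence = 0.023560+0.234·0.969 = 0.25031; posterior = 0.094.
Analyst B: numerator 0.76·0.217 = 0.16492; evidence = 0.16492+0.234·0.783 = 0.34814; posterior = 0.474.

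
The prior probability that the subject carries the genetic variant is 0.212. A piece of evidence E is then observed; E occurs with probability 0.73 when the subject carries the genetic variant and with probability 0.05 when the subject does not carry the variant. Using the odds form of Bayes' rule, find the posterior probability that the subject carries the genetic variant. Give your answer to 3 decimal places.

Prior odds = 0.212/(1−0.212) = 0.26904. In log-odds, ln(0.26904) = -1.3129.
Add log likelihood ratio: ln(14.600) = 2.6810.
Posterior log-odds = 1.3681, so posterior odds = exp(1.3681) = 3.9279. Converting, P(H|E) = 3.9279/4.9279 = 0.797.

Posterior probability ≈ 0.797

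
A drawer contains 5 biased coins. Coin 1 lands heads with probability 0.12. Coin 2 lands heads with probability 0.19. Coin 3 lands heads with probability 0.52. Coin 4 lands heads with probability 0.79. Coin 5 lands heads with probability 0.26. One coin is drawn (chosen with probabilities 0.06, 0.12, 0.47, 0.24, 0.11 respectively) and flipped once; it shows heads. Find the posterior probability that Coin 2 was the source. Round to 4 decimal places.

Tabulate prior·likelihood by source: [1] prior 0.06, lik 0.12, product 0.007200; [2] prior 0.12, lik 0.19, product 0.02280; [3] prior 0.47, lik 0.52, product 0.2444; [4] prior 0.24, lik 0.79, product 0.1896; [5] prior 0.11, lik 0.26, product 0.02860.
Normalizing constant = 0.49260; the posterior for Coin 2 is its product over the sum, 0.02280/0.49260 = 0.0463.

Posterior probability ≈ 0.0463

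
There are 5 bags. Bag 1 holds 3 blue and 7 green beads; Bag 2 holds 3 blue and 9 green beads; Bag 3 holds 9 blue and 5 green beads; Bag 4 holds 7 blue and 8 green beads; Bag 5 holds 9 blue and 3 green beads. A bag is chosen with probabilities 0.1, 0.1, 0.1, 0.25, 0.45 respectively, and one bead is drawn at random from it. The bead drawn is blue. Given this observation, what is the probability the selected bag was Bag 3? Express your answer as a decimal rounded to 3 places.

P(blue|Bag 1) = 0.3; P(blue|Bag 2) = 0.25; P(blue|Bag 3) = 0.6429; P(blue|Bag 4) = 0.4667; P(blue|Bag 5) = 0.75.
Prior × likelihood for each source: 0.1·0.3=0.03000, 0.1·0.25=0.02500, 0.1·0.6429=0.06429, 0.25·0.4667=0.1167, 0.45·0.75=0.3375. Summing gives P(blue) = 0.57345.
P(Bag 3 | blue) = 0.06429 / 0.57345 = 0.112.

Posterior probability ≈ 0.112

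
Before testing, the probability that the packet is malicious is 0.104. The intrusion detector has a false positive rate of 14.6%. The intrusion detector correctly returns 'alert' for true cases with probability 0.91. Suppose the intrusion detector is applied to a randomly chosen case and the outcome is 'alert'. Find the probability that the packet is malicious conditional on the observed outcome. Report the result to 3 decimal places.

P(H | E) ≈ 0.420

Write H for 'the packet is malicious'. Prior odds H:¬H = 0.104/0.896 = 0.11607. For the 'alert' outcome, the likelihood ratio is 0.91/0.146 = 6.2329.
Posterior odds = 0.11607 × 6.2329 = 0.72346, so P(H|E) = 0.72346/(1+0.72346) = 0.420.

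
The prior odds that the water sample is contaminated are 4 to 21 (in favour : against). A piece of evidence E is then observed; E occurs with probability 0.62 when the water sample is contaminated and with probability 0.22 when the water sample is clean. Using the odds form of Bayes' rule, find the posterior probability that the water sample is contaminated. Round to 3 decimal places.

Prior odds = 4/21 = 0.19048.
Likelihood ratio for E = 0.62/0.22 = 2.8182.
Posterior odds = prior odds × LR = 0.53680.
Posterior probability = odds/(1+odds) = 0.53680/1.5368 = 0.349.

Posterior probability ≈ 0.349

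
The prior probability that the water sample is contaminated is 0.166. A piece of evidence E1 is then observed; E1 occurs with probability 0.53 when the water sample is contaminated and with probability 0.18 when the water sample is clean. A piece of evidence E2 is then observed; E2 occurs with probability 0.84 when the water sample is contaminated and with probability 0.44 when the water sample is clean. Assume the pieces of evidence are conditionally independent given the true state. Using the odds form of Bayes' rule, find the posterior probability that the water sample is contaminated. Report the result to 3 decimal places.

Prior odds = 0.166/(1−0.166) = 0.19904. In log-odds, ln(0.19904) = -1.6142.
Add log likelihood ratios: ln(2.9444) + ln(1.9091) = 1.7265.
Posterior log-odds = 0.11230, so posterior odds = exp(0.11230) = 1.1189. Converting, P(H|E) = 1.1189/2.1189 = 0.528.

Posterior probability ≈ 0.528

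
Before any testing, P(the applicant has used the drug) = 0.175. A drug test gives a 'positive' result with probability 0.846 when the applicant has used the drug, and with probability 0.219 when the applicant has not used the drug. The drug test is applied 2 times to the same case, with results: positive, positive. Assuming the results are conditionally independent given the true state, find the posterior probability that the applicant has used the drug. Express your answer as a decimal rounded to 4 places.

Let H be the event that the applicant has used the drug; start with P(H) = 0.175. P('positive'|H) = 0.846, P('positive'|¬H) = 0.219.
Update on result 1 ('positive'): P(H) ← 0.846·0.1750 / (0.846·0.1750 + 0.219·0.8250) = 0.14805/0.32872 = 0.4504.
Update on result 2 ('positive'): P(H) ← 0.846·0.4504 / (0.846·0.4504 + 0.219·0.5496) = 0.38102/0.50139 = 0.7599.

Posterior P(H) ≈ 0.7599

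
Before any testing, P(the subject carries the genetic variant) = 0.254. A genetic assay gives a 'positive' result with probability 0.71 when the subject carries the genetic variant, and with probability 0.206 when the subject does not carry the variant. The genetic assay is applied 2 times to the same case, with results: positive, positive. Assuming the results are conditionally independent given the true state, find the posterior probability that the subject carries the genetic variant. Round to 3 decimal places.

Posterior P(H) ≈ 0.802

Let H be the event that the subject carries the genetic variant; start with P(H) = 0.254. P('positive'|H) = 0.71, P('positive'|¬H) = 0.206.
Update on result 1 ('positive'): P(H) ← 0.71·0.2540 / (0.71·0.2540 + 0.206·0.7460) = 0.18034/0.33402 = 0.5399.
Update on result 2 ('positive'): P(H) ← 0.71·0.5399 / (0.71·0.5399 + 0.206·0.4601) = 0.38334/0.47812 = 0.8018.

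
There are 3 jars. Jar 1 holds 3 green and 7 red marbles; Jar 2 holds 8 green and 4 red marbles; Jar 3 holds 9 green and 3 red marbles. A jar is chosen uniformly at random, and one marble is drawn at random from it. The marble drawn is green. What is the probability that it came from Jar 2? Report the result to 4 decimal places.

Posterior probability ≈ 0.3883

Tabulate prior·likelihood by source: [1] prior 0.333333, lik 0.3, product 0.1000; [2] prior 0.333333, lik 0.6667, product 0.2222; [3] prior 0.333333, lik 0.75, product 0.2500.
Normalizing constant = 0.57222; the posterior for Jar 2 is its product over the sum, 0.2222/0.57222 = 0.3883.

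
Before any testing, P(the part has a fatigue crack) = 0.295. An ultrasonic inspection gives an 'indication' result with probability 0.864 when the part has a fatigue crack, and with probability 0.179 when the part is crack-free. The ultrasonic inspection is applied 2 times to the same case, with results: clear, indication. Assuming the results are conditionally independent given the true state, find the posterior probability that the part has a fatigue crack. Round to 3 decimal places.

Posterior P(H) ≈ 0.251

With H the event that the part has a fatigue crack, the joint likelihood of the observed sequence is P(data|H) = 0.136·0.864 = 0.11750 and P(data|¬H) = 0.821·0.179 = 0.14696.
Bayes: P(H|data) = 0.295·0.11750 / (0.295·0.11750 + 0.705·0.14696) = 0.034664/0.13827 = 0.2507.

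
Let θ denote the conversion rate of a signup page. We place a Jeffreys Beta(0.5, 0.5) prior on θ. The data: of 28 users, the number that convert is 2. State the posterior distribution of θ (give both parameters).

The binomial likelihood is conjugate to the Beta prior: with 2 successes and 26 failures, the posterior is Beta(0.5+2, 0.5+26) = Beta(2.5, 26.5).

Posterior: Beta(2.5, 26.5)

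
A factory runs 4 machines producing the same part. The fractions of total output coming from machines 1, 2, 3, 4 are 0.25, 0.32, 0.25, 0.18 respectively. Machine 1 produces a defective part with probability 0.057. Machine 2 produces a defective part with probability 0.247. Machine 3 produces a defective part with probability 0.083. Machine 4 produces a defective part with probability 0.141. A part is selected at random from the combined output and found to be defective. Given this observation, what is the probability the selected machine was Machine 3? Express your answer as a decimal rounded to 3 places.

P(defective|M1) = 0.057; P(defective|M2) = 0.247; P(defective|M3) = 0.083; P(defective|M4) = 0.141.
Prior × likelihood for each source: 0.25·0.057=0.01425, 0.32·0.247=0.07904, 0.25·0.083=0.02075, 0.18·0.141=0.02538. Summing gives P(defective) = 0.13942.
P(Machine 3 | defective) = 0.02075 / 0.13942 = 0.149.

Posterior probability ≈ 0.149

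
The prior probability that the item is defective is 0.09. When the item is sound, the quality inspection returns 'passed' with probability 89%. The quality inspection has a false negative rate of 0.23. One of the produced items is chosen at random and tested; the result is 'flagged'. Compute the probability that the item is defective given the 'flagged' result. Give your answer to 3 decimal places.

P(H | E) ≈ 0.409

Write H for 'the item is defective'. Prior odds H:¬H = 0.09/0.91 = 0.098901. For the 'flagged' outcome, the likelihood ratio is 0.77/0.11 = 7.0000.
Posterior odds = 0.098901 × 7.0000 = 0.69231, so P(H|E) = 0.69231/(1+0.69231) = 0.409.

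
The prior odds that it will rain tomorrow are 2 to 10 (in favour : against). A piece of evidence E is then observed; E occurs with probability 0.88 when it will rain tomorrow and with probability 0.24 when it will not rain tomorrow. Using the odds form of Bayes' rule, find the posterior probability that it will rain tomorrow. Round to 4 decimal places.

Prior odds = 2/10 = 0.20000.
Likelihood ratio for E = 0.88/0.24 = 3.6667.
Posterior odds = prior odds × LR = 0.73333.
Posterior probability = odds/(1+odds) = 0.73333/1.7333 = 0.4231.

Posterior probability ≈ 0.4231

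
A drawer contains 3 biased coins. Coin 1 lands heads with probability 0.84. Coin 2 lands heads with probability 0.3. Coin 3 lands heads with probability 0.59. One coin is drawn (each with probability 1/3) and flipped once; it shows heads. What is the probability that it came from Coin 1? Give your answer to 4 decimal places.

P(heads|C1) = 0.84; P(heads|C2) = 0.3; P(heads|C3) = 0.59.
Prior × likelihood for each source: 0.333333·0.84=0.2800, 0.333333·0.3=0.1000, 0.333333·0.59=0.1967. Summing gives P(heads) = 0.57667.
P(Coin 1 | heads) = 0.2800 / 0.57667 = 0.4855.

Posterior probability ≈ 0.4855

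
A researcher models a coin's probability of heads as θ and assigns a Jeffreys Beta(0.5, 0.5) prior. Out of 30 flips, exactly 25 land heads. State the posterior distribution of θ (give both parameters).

Posterior: Beta(25.5, 5.5)

Observing 25 successes and 5 failures updates Beta(0.5, 0.5) by adding the success and failure counts to the two shape parameters: α = 0.5+25 = 25.5, β = 0.5+5 = 5.5.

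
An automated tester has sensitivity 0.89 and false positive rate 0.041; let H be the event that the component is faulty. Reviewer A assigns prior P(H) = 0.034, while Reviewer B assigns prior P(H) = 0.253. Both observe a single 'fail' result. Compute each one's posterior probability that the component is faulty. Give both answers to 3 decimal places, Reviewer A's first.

Reviewer A: 0.433; Reviewer B: 0.880

P('+'|H) = 0.89, P('+'|¬H) = 0.041.
Reviewer A: numerator 0.89·0.034 = 0.030260; evidence = 0.030260+0.041·0.966 = 0.069866; posterior = 0.433.
Reviewer B: numerator 0.89·0.253 = 0.22517; evidence = 0.22517+0.041·0.747 = 0.25580; posterior = 0.880.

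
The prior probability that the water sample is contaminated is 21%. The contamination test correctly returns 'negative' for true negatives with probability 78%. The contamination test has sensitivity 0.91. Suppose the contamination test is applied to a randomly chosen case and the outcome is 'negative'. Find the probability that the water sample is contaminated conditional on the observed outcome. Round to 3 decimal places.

Let H be the event that the water sample is contaminated. P(H) = 0.21, so P(¬H) = 0.79. With E the 'negative' result, P(E|H) = 0.09 and P(E|¬H) = 0.78.
P(E) = 0.09·0.21 + 0.78·0.79 = 0.018900 + 0.61620 = 0.63510.
By Bayes' theorem, P(H|E) = 0.018900 / 0.63510 = 0.030.

P(H | E) ≈ 0.030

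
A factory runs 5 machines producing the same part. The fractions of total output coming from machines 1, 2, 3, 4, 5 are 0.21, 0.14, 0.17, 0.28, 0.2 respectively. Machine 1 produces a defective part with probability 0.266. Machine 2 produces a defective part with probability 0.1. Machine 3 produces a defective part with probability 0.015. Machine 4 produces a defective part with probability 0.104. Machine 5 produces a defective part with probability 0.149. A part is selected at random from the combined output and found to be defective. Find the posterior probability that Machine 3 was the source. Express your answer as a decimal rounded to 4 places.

Posterior probability ≈ 0.0194

Tabulate prior·likelihood by source: [1] prior 0.21, lik 0.266, product 0.05586; [2] prior 0.14, lik 0.1, product 0.01400; [3] prior 0.17, lik 0.015, product 0.002550; [4] prior 0.28, lik 0.104, product 0.02912; [5] prior 0.2, lik 0.149, product 0.02980.
Normalizing constant = 0.13133; the posterior for Machine 3 is its product over the sum, 0.002550/0.13133 = 0.0194.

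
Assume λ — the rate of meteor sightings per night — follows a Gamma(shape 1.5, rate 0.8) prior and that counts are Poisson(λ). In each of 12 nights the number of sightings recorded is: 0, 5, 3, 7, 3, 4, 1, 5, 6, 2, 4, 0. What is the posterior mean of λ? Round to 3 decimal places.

Total count ∑xᵢ = 40 over n = 12 nights.
Gamma is conjugate to the Poisson likelihood: posterior is Gamma(shape = 1.5+40 = 41.5, rate = 0.8+12 = 12.8).
Posterior mean = shape/rate = 41.5/12.8 = 3.242.

Posterior mean ≈ 3.242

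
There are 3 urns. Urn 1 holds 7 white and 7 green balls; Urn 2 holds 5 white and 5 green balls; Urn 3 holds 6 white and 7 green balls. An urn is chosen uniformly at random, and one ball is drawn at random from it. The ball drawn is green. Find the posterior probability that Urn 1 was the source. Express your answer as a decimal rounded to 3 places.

Posterior probability ≈ 0.325

Tabulate prior·likelihood by source: [1] prior 0.333333, lik 0.5, product 0.1667; [2] prior 0.333333, lik 0.5, product 0.1667; [3] prior 0.333333, lik 0.5385, product 0.1795.
Normalizing constant = 0.51282; the posterior for Urn 1 is its product over the sum, 0.1667/0.51282 = 0.325.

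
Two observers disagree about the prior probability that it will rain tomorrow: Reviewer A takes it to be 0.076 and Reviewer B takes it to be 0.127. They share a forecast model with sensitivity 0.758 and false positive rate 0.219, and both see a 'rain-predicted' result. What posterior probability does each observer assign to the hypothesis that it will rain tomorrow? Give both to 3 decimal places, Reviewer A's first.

The likelihood ratio for a 'rain-predicted' result is 0.758/0.219 = 3.4612.
Reviewer A: prior odds 0.076/0.924 = 0.082251; posterior odds 0.28469; posterior probability 0.222.
Reviewer B: prior odds 0.127/0.873 = 0.14548; posterior odds 0.50352; posterior probability 0.335.

Reviewer A: 0.222; Reviewer B: 0.335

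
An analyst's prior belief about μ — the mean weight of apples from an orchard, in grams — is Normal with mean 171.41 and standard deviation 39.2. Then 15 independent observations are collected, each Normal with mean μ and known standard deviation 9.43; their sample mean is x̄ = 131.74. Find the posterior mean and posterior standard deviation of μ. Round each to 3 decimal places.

Posterior mean ≈ 131.892; posterior SD ≈ 2.430

With known σ, the Normal prior is conjugate. Weight on the data is w = (n/σ²)/(n/σ² + 1/τ₀²) = 0.168682/(0.168682+0.00065077) = 0.99616.
Posterior mean = w·x̄ + (1−w)·μ₀ = 0.99616·131.74 + 0.0038432·171.41 = 131.892. Posterior variance = 1/(0.168682+0.00065077) = 5.90554, so SD = 2.430.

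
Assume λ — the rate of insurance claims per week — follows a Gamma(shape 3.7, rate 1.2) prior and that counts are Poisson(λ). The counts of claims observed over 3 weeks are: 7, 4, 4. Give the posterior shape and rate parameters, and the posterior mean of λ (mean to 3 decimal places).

Posterior: Gamma(shape=18.7, rate=4.2); mean ≈ 4.452

Total count ∑xᵢ = 15 over n = 3 weeks.
Gamma is conjugate to the Poisson likelihood: posterior is Gamma(shape = 3.7+15 = 18.7, rate = 1.2+3 = 4.2).
E[λ | data] = 18.7/4.2 = 4.452.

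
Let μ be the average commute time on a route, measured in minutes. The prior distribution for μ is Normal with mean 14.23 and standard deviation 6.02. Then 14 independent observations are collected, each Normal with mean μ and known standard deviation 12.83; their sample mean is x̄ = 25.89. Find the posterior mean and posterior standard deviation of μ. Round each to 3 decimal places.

With known σ, the Normal prior is conjugate. Weight on the data is w = (n/σ²)/(n/σ² + 1/τ₀²) = 0.0850501/(0.0850501+0.0275935) = 0.75504.
Posterior mean = w·x̄ + (1−w)·μ₀ = 0.75504·25.89 + 0.24496·14.23 = 23.034. Posterior variance = 1/(0.0850501+0.0275935) = 8.87756, so SD = 2.980.

Posterior mean ≈ 23.034; posterior SD ≈ 2.980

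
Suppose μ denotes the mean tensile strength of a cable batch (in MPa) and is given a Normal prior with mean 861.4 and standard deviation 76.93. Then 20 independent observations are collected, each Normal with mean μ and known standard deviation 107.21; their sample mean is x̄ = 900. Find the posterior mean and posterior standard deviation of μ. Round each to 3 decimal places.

Prior precision 1/τ₀² = 1/76.93² = 0.00016897; data precision n/σ² = 20/107.21² = 0.00174004.
Posterior precision = 0.00016897 + 0.00174004 = 0.00190901, giving posterior SD = 1/√0.00190901 = 22.887.
Posterior mean = (0.00016897·861.4 + 0.00174004·900) / 0.00190901 = 896.583.

Posterior mean ≈ 896.583; posterior SD ≈ 22.887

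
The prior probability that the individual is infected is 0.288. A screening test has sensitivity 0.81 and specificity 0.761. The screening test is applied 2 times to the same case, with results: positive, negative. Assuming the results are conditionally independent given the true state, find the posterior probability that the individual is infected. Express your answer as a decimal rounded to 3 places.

With H the event that the individual is infected, the joint likelihood of the observed sequence is P(data|H) = 0.81·0.19 = 0.15390 and P(data|¬H) = 0.239·0.761 = 0.18188.
Bayes: P(H|data) = 0.288·0.15390 / (0.288·0.15390 + 0.712·0.18188) = 0.044323/0.17382 = 0.2550.

Posterior P(H) ≈ 0.255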